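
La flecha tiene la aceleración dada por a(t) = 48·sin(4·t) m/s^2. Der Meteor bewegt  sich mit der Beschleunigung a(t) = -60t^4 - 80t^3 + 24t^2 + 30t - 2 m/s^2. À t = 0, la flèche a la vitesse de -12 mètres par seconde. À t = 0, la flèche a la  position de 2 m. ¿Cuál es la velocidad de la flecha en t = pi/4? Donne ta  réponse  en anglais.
To find the answer, we compute 1 antiderivative of a(t) = 48·sin(4·t). The antiderivative of acceleration is velocity. Using v(0) = -12, we get v(t) = -12·cos(4·t). We have velocity v(t) = -12·cos(4·t). Substituting t = pi/4: v(pi/4) = 12.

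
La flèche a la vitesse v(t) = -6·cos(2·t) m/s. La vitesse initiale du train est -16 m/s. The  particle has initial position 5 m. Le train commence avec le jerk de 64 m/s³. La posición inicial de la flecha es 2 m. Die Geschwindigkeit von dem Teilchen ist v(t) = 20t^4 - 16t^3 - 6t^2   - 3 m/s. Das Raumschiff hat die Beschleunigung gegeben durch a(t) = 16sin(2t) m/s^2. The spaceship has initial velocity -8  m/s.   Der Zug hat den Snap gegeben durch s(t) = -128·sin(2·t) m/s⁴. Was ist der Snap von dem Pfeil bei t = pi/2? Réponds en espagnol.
Debemos derivar nuestra ecuación de la velocidad v(t) = -6·cos(2·t) 3 veces. Tomando d/dt de v(t), encontramos a(t) = 12·sin(2·t). Tomando d/dt de a(t), encontramos j(t) = 24·cos(2·t). La derivada de la sacudida da el snap: s(t) = -48·sin(2·t). De la ecuación del snap s(t) = -48·sin(2·t), sustituimos t = pi/2 para obtener s = 0.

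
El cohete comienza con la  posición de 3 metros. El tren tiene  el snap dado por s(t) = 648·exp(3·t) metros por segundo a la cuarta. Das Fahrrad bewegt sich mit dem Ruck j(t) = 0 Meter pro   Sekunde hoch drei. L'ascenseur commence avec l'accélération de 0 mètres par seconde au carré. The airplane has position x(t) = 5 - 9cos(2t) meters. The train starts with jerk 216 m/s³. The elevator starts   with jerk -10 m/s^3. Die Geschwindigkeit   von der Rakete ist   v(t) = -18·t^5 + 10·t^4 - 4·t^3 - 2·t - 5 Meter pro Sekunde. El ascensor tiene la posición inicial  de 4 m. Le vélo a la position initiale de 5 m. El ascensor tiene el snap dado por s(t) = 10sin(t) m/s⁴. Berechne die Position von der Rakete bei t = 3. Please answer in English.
To find the answer, we compute 1 integral of v(t) = -18·t^5 + 10·t^4 - 4·t^3 - 2·t - 5. The integral of velocity, with x(0) = 3, gives position: x(t) = -3·t^6 + 2·t^5 - t^4 - t^2 - 5·t + 3. Using x(t) = -3·t^6 + 2·t^5 - t^4 - t^2 - 5·t + 3 and substituting t = 3, we find x = -1803.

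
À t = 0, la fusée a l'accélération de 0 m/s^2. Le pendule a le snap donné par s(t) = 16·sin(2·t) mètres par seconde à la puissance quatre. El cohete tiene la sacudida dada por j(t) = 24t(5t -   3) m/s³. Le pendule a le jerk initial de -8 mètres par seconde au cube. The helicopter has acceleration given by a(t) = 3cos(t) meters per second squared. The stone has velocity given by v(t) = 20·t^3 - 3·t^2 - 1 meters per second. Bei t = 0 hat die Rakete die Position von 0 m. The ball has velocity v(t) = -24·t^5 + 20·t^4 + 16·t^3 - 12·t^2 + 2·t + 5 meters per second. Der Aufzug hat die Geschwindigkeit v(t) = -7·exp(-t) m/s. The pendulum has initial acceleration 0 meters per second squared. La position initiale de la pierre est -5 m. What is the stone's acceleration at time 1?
Starting from velocity v(t) = 20·t^3 - 3·t^2 - 1, we take 1 derivative. The derivative of velocity gives acceleration: a(t) = 60·t^2 - 6·t. From the given acceleration equation a(t) = 60·t^2 - 6·t, we substitute t = 1 to get a = 54.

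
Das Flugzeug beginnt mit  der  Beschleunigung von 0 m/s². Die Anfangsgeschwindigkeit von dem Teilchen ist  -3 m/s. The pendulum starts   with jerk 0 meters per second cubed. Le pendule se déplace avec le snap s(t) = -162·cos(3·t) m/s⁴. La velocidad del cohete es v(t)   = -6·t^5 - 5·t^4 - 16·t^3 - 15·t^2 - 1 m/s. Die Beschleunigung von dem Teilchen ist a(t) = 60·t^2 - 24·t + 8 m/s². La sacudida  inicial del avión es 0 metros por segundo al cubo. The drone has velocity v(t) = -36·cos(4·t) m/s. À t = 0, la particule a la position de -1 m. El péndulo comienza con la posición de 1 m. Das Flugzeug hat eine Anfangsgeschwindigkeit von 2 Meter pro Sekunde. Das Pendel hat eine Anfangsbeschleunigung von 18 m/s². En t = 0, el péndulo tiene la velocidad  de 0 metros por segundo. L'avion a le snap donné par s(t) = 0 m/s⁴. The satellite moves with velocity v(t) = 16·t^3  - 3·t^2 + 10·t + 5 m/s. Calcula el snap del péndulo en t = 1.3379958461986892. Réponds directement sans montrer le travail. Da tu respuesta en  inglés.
s(1.3379958461986892) = 104.165063621614.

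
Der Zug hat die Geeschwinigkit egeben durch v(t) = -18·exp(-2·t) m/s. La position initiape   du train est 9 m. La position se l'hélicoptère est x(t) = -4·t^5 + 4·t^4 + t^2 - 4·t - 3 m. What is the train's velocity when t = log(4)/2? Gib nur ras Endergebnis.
The velocity at t = log(4)/2 is v = -9/2.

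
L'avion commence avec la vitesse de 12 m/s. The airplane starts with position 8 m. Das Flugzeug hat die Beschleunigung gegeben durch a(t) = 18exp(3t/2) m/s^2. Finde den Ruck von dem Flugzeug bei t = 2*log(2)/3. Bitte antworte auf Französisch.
En partant de l'accélération a(t) = 18·exp(3·t/2), nous prenons 1 dérivée. La dérivée de l'accélération donne le jerk: j(t) = 27·exp(3·t/2). En utilisant j(t) = 27·exp(3·t/2) et en substituant t = 2*log(2)/3, nous trouvons j = 54.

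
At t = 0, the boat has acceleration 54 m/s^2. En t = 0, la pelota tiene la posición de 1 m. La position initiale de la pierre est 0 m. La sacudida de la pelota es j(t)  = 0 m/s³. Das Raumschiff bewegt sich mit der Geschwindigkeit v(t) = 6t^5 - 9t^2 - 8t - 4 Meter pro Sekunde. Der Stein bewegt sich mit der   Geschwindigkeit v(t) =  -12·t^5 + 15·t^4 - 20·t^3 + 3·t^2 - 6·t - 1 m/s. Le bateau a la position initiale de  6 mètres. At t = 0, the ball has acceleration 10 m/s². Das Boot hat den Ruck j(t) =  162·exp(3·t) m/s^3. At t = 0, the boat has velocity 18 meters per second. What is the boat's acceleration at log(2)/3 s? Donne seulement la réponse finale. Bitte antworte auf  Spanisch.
En t = log(2)/3, a = 108.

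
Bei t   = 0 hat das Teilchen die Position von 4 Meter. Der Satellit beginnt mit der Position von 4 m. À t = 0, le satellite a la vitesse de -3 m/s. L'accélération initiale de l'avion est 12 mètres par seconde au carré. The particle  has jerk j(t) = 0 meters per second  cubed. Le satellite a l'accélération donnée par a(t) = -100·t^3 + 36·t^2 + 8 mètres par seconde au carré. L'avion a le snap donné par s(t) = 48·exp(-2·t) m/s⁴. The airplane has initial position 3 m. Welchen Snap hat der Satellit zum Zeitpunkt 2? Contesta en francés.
En partant de l'accélération a(t) = -100·t^3 + 36·t^2 + 8, nous prenons 2 dérivées. En prenant d/dt de a(t), nous trouvons j(t) = -300·t^2 + 72·t. En prenant d/dt de j(t), nous trouvons s(t) = 72 - 600·t. En utilisant s(t) = 72 - 600·t et en substituant t = 2, nous trouvons s = -1128.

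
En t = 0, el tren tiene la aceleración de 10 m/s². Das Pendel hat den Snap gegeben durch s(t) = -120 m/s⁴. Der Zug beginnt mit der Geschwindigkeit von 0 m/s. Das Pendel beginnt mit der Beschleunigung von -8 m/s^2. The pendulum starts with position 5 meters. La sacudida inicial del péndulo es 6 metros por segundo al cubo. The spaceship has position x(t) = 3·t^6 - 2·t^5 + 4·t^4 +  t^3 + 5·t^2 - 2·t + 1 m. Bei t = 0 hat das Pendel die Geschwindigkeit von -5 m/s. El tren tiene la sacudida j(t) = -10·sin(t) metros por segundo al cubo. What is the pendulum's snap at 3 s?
We have snap s(t) = -120. Substituting t = 3: s(3) = -120.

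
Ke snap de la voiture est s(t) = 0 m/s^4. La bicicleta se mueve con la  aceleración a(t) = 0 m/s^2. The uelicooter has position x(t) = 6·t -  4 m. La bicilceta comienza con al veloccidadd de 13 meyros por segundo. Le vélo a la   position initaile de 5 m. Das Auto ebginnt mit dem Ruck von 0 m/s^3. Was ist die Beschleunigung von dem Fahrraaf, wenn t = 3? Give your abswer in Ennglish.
From the given acceleration equation a(t) = 0, we substitute t = 3 to get a = 0.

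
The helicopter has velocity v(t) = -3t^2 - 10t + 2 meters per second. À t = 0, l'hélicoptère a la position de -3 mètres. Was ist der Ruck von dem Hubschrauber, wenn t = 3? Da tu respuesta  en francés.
En partant de la vitesse v(t) = -3·t^2 - 10·t + 2, nous prenons 2 dérivées. En dérivant la vitesse, nous obtenons l'accélération: a(t) = -6·t - 10. En dérivant l'accélération, nous obtenons le jerk: j(t) = -6. Nous avons le jerk j(t) = -6. En substituant t = 3: j(3) = -6.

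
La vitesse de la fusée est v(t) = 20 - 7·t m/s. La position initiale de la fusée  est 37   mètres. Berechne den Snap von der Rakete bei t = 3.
Um dies zu lösen, müssen wir 3 Ableitungen unserer Gleichung für die Geschwindigkeit v(t) = 20 - 7·t nehmen. Die Ableitung von der Geschwindigkeit ergibt die Beschleunigung: a(t) = -7. Mit d/dt von a(t) finden wir j(t) = 0. Die Ableitung von dem Ruck ergibt den Snap: s(t) = 0. Wir haben den Snap s(t) = 0. Durch Einsetzen von t = 3: s(3) = 0.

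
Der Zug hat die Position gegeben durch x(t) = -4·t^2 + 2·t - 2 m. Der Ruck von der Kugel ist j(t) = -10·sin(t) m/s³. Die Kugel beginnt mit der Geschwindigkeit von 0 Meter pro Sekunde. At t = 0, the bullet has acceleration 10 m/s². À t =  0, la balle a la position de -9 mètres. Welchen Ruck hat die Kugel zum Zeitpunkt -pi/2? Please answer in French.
En utilisant j(t) = -10·sin(t) et en substituant t = -pi/2, nous trouvons j = 10.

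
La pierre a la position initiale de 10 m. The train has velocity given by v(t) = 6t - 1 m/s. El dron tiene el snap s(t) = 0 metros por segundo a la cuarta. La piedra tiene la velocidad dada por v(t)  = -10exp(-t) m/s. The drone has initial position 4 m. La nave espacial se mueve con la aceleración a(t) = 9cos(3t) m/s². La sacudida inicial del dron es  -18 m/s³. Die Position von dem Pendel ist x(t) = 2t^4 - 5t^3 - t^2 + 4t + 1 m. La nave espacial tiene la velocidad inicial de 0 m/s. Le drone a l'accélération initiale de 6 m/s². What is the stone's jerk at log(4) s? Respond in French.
Nous devons dériver notre équation de la vitesse v(t) = -10·exp(-t) 2 fois. La dérivée de la vitesse donne l'accélération: a(t) = 10·exp(-t). En prenant d/dt de a(t), nous trouvons j(t) = -10·exp(-t). De l'équation du jerk j(t) = -10·exp(-t), nous substituons t = log(4) pour obtenir j = -5/2.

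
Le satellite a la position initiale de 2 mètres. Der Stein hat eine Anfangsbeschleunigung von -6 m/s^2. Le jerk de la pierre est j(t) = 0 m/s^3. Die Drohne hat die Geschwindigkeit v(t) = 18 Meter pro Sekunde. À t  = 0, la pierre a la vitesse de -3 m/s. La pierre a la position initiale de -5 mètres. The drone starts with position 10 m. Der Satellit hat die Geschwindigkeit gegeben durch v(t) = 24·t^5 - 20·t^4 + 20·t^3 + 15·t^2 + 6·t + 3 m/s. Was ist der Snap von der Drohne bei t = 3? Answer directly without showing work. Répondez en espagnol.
La respuesta es 0.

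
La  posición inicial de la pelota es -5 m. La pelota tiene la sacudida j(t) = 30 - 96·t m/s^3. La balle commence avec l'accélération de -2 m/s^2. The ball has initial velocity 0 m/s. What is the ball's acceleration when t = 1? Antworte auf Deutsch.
Um dies zu lösen, müssen wir 1 Stammfunktion unserer Gleichung für den Ruck j(t) = 30 - 96·t finden. Durch Integration von dem Ruck und Verwendung der Anfangsbedingung a(0) = -2, erhalten wir a(t) = -48·t^2 + 30·t - 2. Aus der Gleichung für die Beschleunigung a(t) = -48·t^2 + 30·t - 2, setzen wir t = 1 ein und erhalten a = -20.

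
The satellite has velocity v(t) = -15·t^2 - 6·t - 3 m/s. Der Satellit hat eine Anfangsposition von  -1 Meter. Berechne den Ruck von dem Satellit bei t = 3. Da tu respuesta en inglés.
To solve this, we need to take 2 derivatives of our velocity equation v(t) = -15·t^2 - 6·t - 3. The derivative of velocity gives acceleration: a(t) = -30·t - 6. Taking d/dt of a(t), we find j(t) = -30. Using j(t) = -30 and substituting t = 3, we find j = -30.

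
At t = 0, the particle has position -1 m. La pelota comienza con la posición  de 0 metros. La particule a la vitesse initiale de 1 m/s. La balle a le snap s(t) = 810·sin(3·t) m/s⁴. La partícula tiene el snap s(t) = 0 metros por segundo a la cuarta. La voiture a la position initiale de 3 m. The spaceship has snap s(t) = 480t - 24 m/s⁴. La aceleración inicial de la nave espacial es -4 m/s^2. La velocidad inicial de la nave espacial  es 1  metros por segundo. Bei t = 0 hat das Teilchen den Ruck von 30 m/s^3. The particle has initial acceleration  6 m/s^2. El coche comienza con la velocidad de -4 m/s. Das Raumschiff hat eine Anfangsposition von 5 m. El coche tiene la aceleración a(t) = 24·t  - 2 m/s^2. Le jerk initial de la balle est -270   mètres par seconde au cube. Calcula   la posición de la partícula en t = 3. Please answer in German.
Wir müssen unsere Gleichung für den Snap s(t) = 0 4-mal integrieren. Mit ∫s(t)dt und Anwendung von j(0) = 30, finden wir j(t) = 30. Das Integral von dem Ruck ist die Beschleunigung. Mit a(0) = 6 erhalten wir a(t) = 30·t + 6. Das Integral von der Beschleunigung ist die Geschwindigkeit. Mit v(0) = 1 erhalten wir v(t) = 15·t^2 + 6·t + 1. Durch Integration von der Geschwindigkeit und Verwendung der Anfangsbedingung x(0) = -1, erhalten wir x(t) = 5·t^3 + 3·t^2 + t - 1. Mit x(t) = 5·t^3 + 3·t^2 + t - 1 und Einsetzen von t = 3, finden wir x = 164.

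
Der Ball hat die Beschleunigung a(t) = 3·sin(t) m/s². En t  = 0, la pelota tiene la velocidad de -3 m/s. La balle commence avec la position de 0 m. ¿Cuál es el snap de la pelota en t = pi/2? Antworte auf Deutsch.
Um dies zu lösen, müssen wir 2 Ableitungen unserer Gleichung für die Beschleunigung a(t) = 3·sin(t) nehmen. Mit d/dt von a(t) finden wir j(t) = 3·cos(t). Mit d/dt von j(t) finden wir s(t) = -3·sin(t). Wir haben den Snap s(t) = -3·sin(t). Durch Einsetzen von t = pi/2: s(pi/2) = -3.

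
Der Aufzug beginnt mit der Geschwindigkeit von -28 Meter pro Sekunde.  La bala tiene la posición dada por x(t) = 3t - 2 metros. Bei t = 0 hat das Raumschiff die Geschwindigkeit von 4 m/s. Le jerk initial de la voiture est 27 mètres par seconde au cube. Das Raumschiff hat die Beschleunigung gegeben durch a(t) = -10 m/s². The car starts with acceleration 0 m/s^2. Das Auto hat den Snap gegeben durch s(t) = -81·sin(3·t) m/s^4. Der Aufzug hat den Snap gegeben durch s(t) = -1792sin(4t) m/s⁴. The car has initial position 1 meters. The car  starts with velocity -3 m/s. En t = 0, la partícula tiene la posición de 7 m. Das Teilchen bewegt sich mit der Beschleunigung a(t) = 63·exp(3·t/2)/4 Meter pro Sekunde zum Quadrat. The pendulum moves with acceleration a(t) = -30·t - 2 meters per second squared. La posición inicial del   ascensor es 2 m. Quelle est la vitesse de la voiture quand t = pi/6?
Nous devons trouver l'intégrale de notre équation du snap s(t) = -81·sin(3·t) 3 fois. La primitive du snap est le jerk. En utilisant j(0) = 27, nous obtenons j(t) = 27·cos(3·t). L'intégrale du jerk, avec a(0) = 0, donne l'accélération: a(t) = 9·sin(3·t). En intégrant l'accélération et en utilisant la condition initiale v(0) = -3, nous obtenons v(t) = -3·cos(3·t). De l'équation de la vitesse v(t) = -3·cos(3·t), nous substituons t = pi/6 pour obtenir v = 0.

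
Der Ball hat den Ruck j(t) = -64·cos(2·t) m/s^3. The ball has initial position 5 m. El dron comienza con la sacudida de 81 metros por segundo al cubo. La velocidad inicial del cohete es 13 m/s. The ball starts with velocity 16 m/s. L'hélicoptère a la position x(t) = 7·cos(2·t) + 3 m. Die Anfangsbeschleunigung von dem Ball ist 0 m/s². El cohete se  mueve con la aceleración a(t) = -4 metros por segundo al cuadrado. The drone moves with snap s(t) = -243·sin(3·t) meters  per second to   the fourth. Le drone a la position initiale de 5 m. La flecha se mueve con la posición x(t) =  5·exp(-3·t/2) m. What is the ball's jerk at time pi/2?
We have jerk j(t) = -64·cos(2·t). Substituting t = pi/2: j(pi/2) = 64.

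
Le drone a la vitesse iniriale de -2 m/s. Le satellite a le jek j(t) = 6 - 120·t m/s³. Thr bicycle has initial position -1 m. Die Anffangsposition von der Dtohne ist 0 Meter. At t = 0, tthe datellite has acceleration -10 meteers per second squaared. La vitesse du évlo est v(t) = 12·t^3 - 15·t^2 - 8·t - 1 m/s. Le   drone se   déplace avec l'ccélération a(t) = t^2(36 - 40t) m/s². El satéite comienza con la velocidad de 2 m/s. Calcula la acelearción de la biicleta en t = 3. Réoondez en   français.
Nous devons dériver notre équation de la vitesse v(t) = 12·t^3 - 15·t^2 - 8·t - 1 1 fois. La dérivée de la vitesse donne l'accélération: a(t) = 36·t^2 - 30·t - 8. Nous avons l'accélération a(t) = 36·t^2 - 30·t - 8. En substituant t = 3: a(3) = 226.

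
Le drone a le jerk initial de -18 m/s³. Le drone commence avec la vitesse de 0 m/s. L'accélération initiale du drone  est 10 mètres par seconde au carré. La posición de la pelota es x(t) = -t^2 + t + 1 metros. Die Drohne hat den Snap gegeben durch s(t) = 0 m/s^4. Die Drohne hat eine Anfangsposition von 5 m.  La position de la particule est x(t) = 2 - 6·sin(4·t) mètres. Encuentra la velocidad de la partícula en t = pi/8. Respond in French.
En partant de la position x(t) = 2 - 6·sin(4·t), nous prenons 1 dérivée. La dérivée de la position donne la vitesse: v(t) = -24·cos(4·t). En utilisant v(t) = -24·cos(4·t) et en substituant t = pi/8, nous trouvons v = 0.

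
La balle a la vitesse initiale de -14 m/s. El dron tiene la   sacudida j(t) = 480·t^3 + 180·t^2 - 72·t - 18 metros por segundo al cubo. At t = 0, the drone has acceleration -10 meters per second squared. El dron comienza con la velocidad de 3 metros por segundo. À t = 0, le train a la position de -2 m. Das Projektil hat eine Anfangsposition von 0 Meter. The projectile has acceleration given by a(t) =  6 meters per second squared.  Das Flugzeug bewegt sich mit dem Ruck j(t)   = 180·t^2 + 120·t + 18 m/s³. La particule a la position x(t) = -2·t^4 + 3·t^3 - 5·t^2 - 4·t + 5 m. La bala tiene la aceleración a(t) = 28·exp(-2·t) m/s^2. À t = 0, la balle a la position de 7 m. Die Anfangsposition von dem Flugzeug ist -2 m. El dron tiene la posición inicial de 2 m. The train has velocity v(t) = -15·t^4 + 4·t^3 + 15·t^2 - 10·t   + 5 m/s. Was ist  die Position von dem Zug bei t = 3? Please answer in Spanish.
Para resolver esto, necesitamos tomar 1 antiderivada de nuestra ecuación de la velocidad v(t) = -15·t^4 + 4·t^3 + 15·t^2 - 10·t + 5. La antiderivada de la velocidad es la posición. Usando x(0) = -2, obtenemos x(t) = -3·t^5 + t^4 + 5·t^3 - 5·t^2 + 5·t - 2. De la ecuación de la posición x(t) = -3·t^5 + t^4 + 5·t^3 - 5·t^2 + 5·t - 2, sustituimos t = 3 para obtener x = -545.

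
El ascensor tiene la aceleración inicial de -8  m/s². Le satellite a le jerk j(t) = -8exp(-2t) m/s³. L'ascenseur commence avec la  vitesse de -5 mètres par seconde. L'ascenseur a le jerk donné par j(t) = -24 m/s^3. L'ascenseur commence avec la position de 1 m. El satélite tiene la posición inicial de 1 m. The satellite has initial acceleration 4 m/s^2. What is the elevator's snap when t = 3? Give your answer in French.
En partant du jerk j(t) = -24, nous prenons 1 dérivée. En dérivant le jerk, nous obtenons le snap: s(t) = 0. En utilisant s(t) = 0 et en substituant t = 3, nous trouvons s = 0.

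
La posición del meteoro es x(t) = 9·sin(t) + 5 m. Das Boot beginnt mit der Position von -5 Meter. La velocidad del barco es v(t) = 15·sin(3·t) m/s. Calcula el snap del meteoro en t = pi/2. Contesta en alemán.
Ausgehend von der Position x(t) = 9·sin(t) + 5, nehmen wir 4 Ableitungen. Mit d/dt von x(t) finden wir v(t) = 9·cos(t). Die Ableitung von der Geschwindigkeit ergibt die Beschleunigung: a(t) = -9·sin(t). Mit d/dt von a(t) finden wir j(t) = -9·cos(t). Durch Ableiten von dem Ruck erhalten wir den Snap: s(t) = 9·sin(t). Mit s(t) = 9·sin(t) und Einsetzen von t = pi/2, finden wir s = 9.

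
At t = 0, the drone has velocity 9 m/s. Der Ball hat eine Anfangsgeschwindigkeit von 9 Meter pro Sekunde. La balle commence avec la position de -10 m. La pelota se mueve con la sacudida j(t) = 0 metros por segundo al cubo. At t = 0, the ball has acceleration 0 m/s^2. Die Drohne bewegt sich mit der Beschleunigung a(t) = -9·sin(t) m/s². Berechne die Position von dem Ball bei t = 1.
Ausgehend von dem Ruck j(t) = 0, nehmen wir 3 Integrale. Die Stammfunktion von dem Ruck, mit a(0) = 0, ergibt die Beschleunigung: a(t) = 0. Durch Integration von der Beschleunigung und Verwendung der Anfangsbedingung v(0) = 9, erhalten wir v(t) = 9. Durch Integration von der Geschwindigkeit und Verwendung der Anfangsbedingung x(0) = -10, erhalten wir x(t) = 9·t - 10. Aus der Gleichung für die Position x(t) = 9·t - 10, setzen wir t = 1 ein und erhalten x = -1.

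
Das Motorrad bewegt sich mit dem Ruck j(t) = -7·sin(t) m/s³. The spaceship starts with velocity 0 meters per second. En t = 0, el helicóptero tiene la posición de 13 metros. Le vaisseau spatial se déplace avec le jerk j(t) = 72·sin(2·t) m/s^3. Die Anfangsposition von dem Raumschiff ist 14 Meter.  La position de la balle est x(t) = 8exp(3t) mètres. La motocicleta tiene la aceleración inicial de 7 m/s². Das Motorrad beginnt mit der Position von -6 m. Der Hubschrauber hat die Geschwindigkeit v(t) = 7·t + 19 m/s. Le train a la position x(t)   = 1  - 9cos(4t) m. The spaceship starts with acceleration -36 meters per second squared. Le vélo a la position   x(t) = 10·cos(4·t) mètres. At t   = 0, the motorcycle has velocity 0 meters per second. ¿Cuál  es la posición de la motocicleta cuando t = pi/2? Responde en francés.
Nous devons trouver la primitive de notre équation du jerk j(t) = -7·sin(t) 3 fois. En intégrant le jerk et en utilisant la condition initiale a(0) = 7, nous obtenons a(t) = 7·cos(t). L'intégrale de l'accélération est la vitesse. En utilisant v(0) = 0, nous obtenons v(t) = 7·sin(t). En intégrant la vitesse et en utilisant la condition initiale x(0) = -6, nous obtenons x(t) = 1 - 7·cos(t). En utilisant x(t) = 1 - 7·cos(t) et en substituant t = pi/2, nous trouvons x = 1.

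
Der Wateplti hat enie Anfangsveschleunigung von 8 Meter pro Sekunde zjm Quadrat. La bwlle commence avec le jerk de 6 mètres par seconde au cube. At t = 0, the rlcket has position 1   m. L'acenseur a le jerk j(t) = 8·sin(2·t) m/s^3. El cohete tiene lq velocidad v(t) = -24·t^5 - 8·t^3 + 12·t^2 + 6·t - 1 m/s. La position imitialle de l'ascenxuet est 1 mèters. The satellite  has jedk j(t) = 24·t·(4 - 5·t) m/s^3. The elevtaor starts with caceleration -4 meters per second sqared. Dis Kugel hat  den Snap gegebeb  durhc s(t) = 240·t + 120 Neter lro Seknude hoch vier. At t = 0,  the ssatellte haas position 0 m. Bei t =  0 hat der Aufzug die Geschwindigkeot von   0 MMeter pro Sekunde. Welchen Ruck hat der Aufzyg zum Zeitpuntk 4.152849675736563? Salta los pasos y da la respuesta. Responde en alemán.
j(4.152849675736563) = 7.19758901122031.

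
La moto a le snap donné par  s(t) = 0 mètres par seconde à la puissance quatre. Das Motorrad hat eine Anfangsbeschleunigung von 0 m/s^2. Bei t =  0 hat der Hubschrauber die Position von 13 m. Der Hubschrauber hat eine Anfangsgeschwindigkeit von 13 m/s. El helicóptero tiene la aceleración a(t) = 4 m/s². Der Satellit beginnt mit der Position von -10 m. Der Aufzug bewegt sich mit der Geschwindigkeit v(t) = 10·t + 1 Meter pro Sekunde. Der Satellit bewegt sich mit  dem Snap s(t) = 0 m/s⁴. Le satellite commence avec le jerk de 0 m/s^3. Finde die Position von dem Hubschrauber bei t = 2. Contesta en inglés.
We must find the integral of our acceleration equation a(t) = 4 2 times. Taking ∫a(t)dt and applying v(0) = 13, we find v(t) = 4·t + 13. Finding the integral of v(t) and using x(0) = 13: x(t) = 2·t^2 + 13·t + 13. We have position x(t) = 2·t^2 + 13·t + 13. Substituting t = 2: x(2) = 47.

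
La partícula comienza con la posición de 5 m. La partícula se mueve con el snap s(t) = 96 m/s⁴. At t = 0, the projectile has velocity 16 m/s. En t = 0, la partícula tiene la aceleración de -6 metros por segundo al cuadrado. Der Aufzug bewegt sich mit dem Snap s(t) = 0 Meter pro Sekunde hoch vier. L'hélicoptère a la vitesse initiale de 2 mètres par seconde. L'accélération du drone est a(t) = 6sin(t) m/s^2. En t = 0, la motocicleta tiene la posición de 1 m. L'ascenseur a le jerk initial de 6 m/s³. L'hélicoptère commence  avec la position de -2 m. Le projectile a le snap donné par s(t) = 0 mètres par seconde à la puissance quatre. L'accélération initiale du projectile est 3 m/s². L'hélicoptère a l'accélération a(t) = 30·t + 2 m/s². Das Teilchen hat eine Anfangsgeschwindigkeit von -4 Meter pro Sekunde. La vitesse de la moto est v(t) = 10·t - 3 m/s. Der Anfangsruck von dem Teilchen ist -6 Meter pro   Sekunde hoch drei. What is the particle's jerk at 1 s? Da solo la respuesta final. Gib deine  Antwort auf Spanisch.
En t = 1, j = 90.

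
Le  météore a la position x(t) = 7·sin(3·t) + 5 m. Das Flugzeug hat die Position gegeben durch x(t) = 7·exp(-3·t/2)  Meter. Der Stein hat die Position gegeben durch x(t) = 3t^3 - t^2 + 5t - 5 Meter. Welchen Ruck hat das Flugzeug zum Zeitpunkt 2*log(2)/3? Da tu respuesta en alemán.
Wir müssen unsere Gleichung für die Position x(t) = 7·exp(-3·t/2) 3-mal ableiten. Die Ableitung von der Position ergibt die Geschwindigkeit: v(t) = -21·exp(-3·t/2)/2. Mit d/dt von v(t) finden wir a(t) = 63·exp(-3·t/2)/4. Mit d/dt von a(t) finden wir j(t) = -189·exp(-3·t/2)/8. Mit j(t) = -189·exp(-3·t/2)/8 und Einsetzen von t = 2*log(2)/3, finden wir j = -189/16.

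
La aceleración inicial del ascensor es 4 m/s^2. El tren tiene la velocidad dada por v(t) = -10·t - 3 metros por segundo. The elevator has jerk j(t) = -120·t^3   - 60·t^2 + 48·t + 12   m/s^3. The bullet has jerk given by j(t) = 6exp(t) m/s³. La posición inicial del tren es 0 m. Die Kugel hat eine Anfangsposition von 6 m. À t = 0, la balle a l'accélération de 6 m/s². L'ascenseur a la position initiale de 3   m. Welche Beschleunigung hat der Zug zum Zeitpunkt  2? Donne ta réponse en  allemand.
Ausgehend von der Geschwindigkeit v(t) = -10·t - 3, nehmen wir 1 Ableitung. Die Ableitung von der Geschwindigkeit ergibt die Beschleunigung: a(t) = -10. Aus der Gleichung für die Beschleunigung a(t) = -10, setzen wir t = 2 ein und erhalten a = -10.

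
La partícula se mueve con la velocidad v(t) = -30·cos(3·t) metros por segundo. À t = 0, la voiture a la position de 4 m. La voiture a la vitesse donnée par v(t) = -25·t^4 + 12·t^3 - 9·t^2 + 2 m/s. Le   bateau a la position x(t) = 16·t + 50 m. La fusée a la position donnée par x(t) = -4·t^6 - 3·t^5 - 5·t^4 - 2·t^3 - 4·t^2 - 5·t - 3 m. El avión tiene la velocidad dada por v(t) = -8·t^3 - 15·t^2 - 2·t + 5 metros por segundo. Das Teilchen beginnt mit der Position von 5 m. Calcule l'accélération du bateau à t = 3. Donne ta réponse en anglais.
Starting from position x(t) = 16·t + 50, we take 2 derivatives. Taking d/dt of x(t), we find v(t) = 16. The derivative of velocity gives acceleration: a(t) = 0. From the given acceleration equation a(t) = 0, we substitute t = 3 to get a = 0.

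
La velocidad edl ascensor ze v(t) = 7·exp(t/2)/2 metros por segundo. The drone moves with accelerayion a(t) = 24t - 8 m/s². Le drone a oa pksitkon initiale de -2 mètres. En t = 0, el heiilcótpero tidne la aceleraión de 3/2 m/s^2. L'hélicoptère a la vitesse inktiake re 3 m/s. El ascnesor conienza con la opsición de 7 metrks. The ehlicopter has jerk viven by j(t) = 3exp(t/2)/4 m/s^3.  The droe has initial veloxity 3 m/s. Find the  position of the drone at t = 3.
We must find the integral of our acceleration equation a(t) = 24·t - 8 2 times. Taking ∫a(t)dt and applying v(0) = 3, we find v(t) = 12·t^2 - 8·t + 3. The antiderivative of velocity, with x(0) = -2, gives position: x(t) = 4·t^3 - 4·t^2 + 3·t - 2. Using x(t) = 4·t^3 - 4·t^2 + 3·t - 2 and substituting t = 3, we find x = 79.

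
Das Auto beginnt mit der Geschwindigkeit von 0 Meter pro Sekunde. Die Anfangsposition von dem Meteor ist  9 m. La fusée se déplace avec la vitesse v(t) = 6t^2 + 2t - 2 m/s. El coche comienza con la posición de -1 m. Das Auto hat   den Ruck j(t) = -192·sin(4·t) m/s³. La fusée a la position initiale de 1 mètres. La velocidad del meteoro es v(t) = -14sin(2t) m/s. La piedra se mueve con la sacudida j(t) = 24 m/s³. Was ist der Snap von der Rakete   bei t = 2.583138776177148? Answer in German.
Um dies zu lösen, müssen wir 3 Ableitungen unserer Gleichung für die Geschwindigkeit v(t) = 6·t^2 + 2·t - 2 nehmen. Die Ableitung von der Geschwindigkeit ergibt die Beschleunigung: a(t) = 12·t + 2. Die Ableitung von der Beschleunigung ergibt den Ruck: j(t) = 12. Mit d/dt von j(t) finden wir s(t) = 0. Mit s(t) = 0 und Einsetzen von t = 2.583138776177148, finden wir s = 0.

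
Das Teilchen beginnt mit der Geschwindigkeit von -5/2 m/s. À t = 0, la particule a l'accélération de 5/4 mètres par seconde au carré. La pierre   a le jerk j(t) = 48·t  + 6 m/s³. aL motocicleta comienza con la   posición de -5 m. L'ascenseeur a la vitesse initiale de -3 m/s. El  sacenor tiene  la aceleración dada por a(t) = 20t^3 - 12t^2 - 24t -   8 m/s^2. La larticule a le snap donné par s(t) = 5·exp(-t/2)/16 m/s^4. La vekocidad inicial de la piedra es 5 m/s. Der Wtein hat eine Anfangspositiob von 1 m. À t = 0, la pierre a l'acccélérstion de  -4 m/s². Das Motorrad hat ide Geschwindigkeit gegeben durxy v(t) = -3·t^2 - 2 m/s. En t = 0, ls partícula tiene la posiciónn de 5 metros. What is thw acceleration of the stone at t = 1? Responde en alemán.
Wir müssen unsere Gleichung für den Ruck j(t) = 48·t + 6 1-mal integrieren. Die Stammfunktion von dem Ruck ist die Beschleunigung. Mit a(0) = -4 erhalten wir a(t) = 24·t^2 + 6·t - 4. Mit a(t) = 24·t^2 + 6·t - 4 und Einsetzen von t = 1, finden wir a = 26.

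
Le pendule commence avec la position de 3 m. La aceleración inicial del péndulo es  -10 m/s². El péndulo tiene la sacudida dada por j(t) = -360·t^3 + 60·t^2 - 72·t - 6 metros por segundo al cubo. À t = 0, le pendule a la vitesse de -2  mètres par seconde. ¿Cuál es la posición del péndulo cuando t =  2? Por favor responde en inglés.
To find the answer, we compute 3 antiderivatives of j(t) = -360·t^3 + 60·t^2 - 72·t - 6. Taking ∫j(t)dt and applying a(0) = -10, we find a(t) = -90·t^4 + 20·t^3 - 36·t^2 - 6·t - 10. Integrating acceleration and using the initial condition v(0) = -2, we get v(t) = -18·t^5 + 5·t^4 - 12·t^3 - 3·t^2 - 10·t - 2. Integrating velocity and using the initial condition x(0) = 3, we get x(t) = -3·t^6 + t^5 - 3·t^4 - t^3 - 5·t^2 - 2·t + 3. We have position x(t) = -3·t^6 + t^5 - 3·t^4 - t^3 - 5·t^2 - 2·t + 3. Substituting t = 2: x(2) = -237.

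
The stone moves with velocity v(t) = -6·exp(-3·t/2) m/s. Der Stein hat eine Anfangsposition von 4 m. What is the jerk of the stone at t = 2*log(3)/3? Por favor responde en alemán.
Ausgehend von der Geschwindigkeit v(t) = -6·exp(-3·t/2), nehmen wir 2 Ableitungen. Durch Ableiten von der Geschwindigkeit erhalten wir die Beschleunigung: a(t) = 9·exp(-3·t/2). Durch Ableiten von der Beschleunigung erhalten wir den Ruck: j(t) = -27·exp(-3·t/2)/2. Aus der Gleichung für den Ruck j(t) = -27·exp(-3·t/2)/2, setzen wir t = 2*log(3)/3 ein und erhalten j = -9/2.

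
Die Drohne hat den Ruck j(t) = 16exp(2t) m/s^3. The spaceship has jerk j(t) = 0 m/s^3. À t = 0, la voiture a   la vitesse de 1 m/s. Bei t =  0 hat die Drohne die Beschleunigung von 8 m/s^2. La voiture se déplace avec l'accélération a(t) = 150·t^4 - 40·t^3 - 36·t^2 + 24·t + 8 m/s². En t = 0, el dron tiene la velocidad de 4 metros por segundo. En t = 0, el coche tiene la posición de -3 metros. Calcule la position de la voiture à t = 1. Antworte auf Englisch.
To find the answer, we compute 2 integrals of a(t) = 150·t^4 - 40·t^3 - 36·t^2 + 24·t + 8. Finding the integral of a(t) and using v(0) = 1: v(t) = 30·t^5 - 10·t^4 - 12·t^3 + 12·t^2 + 8·t + 1. The integral of velocity, with x(0) = -3, gives position: x(t) = 5·t^6 - 2·t^5 - 3·t^4 + 4·t^3 + 4·t^2 + t - 3. We have position x(t) = 5·t^6 - 2·t^5 - 3·t^4 + 4·t^3 + 4·t^2 + t - 3. Substituting t = 1: x(1) = 6.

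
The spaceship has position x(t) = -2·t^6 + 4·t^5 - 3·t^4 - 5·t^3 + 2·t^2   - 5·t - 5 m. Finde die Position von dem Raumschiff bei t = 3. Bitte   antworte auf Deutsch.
Mit x(t) = -2·t^6 + 4·t^5 - 3·t^4 - 5·t^3 + 2·t^2 - 5·t - 5 und Einsetzen von t = 3, finden wir x = -866.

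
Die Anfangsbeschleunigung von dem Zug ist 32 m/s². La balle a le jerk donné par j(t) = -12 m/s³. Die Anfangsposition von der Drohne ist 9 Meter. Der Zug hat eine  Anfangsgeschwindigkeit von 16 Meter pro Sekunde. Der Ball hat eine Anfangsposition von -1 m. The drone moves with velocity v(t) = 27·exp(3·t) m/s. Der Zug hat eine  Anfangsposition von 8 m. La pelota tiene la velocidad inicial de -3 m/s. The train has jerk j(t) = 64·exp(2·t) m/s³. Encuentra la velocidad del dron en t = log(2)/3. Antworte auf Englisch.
We have velocity v(t) = 27·exp(3·t). Substituting t = log(2)/3: v(log(2)/3) = 54.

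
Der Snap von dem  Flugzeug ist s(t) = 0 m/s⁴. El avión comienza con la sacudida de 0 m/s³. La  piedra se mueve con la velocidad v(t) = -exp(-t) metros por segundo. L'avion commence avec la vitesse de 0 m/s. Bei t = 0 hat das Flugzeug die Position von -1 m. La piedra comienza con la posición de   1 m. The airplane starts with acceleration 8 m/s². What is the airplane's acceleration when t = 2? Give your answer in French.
Nous devons trouver la primitive de notre équation du snap s(t) = 0 2 fois. La primitive du snap est le jerk. En utilisant j(0) = 0, nous obtenons j(t) = 0. En intégrant le jerk et en utilisant la condition initiale a(0) = 8, nous obtenons a(t) = 8. Nous avons l'accélération a(t) = 8. En substituant t = 2: a(2) = 8.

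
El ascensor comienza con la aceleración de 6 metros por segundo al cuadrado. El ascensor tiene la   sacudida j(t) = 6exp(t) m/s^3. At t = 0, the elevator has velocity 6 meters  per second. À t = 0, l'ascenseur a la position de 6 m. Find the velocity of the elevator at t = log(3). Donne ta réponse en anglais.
To find the answer, we compute 2 antiderivatives of j(t) = 6·exp(t). The antiderivative of jerk, with a(0) = 6, gives acceleration: a(t) = 6·exp(t). Finding the antiderivative of a(t) and using v(0) = 6: v(t) = 6·exp(t). Using v(t) = 6·exp(t) and substituting t = log(3), we find v = 18.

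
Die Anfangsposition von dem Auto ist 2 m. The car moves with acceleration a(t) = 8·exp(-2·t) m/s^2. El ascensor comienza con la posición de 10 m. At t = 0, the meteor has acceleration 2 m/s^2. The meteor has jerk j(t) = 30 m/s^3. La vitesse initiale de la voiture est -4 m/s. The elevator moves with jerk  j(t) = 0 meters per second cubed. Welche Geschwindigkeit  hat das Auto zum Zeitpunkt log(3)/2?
Um dies zu lösen, müssen wir 1 Integral unserer Gleichung für die Beschleunigung a(t) = 8·exp(-2·t) finden. Das Integral von der Beschleunigung ist die Geschwindigkeit. Mit v(0) = -4 erhalten wir v(t) = -4·exp(-2·t). Wir haben die Geschwindigkeit v(t) = -4·exp(-2·t). Durch Einsetzen von t = log(3)/2: v(log(3)/2) = -4/3.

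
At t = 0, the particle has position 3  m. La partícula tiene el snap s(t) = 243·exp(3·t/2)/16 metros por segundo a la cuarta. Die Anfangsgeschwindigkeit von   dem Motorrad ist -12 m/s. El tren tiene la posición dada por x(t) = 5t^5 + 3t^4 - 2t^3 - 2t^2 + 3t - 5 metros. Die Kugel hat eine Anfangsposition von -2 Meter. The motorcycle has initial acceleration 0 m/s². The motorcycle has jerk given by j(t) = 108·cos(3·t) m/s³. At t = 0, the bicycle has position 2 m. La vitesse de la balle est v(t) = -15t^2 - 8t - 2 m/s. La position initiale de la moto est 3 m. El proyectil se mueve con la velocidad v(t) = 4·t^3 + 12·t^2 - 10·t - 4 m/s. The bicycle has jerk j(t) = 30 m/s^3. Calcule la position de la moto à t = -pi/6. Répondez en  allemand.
Um dies zu lösen, müssen wir 3 Stammfunktionen unserer Gleichung für den Ruck j(t) = 108·cos(3·t) finden. Mit ∫j(t)dt und Anwendung von a(0) = 0, finden wir a(t) = 36·sin(3·t). Mit ∫a(t)dt und Anwendung von v(0) = -12, finden wir v(t) = -12·cos(3·t). Mit ∫v(t)dt und Anwendung von x(0) = 3, finden wir x(t) = 3 - 4·sin(3·t). Aus der Gleichung für die Position x(t) = 3 - 4·sin(3·t), setzen wir t = -pi/6 ein und erhalten x = 7.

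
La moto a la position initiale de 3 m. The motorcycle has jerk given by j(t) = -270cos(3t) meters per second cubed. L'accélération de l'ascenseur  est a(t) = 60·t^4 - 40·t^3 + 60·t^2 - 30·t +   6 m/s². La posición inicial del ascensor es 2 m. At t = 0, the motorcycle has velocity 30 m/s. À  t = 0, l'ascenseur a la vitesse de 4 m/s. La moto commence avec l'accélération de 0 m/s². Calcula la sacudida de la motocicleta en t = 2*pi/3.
De la ecuación de la sacudida j(t) = -270·cos(3·t), sustituimos t = 2*pi/3 para obtener j = -270.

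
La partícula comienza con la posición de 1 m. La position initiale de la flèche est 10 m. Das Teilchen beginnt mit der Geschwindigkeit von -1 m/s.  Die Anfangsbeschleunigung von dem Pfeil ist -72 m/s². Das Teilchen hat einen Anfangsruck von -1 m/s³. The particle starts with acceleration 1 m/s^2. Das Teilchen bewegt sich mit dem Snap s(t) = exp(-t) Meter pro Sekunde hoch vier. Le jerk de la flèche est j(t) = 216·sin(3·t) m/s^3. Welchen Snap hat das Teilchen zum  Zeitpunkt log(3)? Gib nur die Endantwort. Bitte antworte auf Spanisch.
s(log(3)) = 1/3.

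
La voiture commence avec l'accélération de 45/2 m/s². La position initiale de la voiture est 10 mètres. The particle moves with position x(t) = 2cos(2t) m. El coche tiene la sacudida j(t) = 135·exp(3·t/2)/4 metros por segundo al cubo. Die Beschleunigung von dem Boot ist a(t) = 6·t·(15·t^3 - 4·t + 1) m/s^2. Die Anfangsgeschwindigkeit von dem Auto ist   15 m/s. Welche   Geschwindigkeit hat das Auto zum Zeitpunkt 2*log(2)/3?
Wir müssen unsere Gleichung für den Ruck j(t) = 135·exp(3·t/2)/4 2-mal integrieren. Die Stammfunktion von dem Ruck, mit a(0) = 45/2, ergibt die Beschleunigung: a(t) = 45·exp(3·t/2)/2. Die Stammfunktion von der Beschleunigung, mit v(0) = 15, ergibt die Geschwindigkeit: v(t) = 15·exp(3·t/2). Wir haben die Geschwindigkeit v(t) = 15·exp(3·t/2). Durch Einsetzen von t = 2*log(2)/3: v(2*log(2)/3) = 30.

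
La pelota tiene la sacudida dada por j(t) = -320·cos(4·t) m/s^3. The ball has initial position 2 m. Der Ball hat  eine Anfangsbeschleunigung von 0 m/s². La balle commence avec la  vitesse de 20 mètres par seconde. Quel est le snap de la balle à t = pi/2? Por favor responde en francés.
En partant du jerk j(t) = -320·cos(4·t), nous prenons 1 dérivée. En dérivant le jerk, nous obtenons le snap: s(t) = 1280·sin(4·t). En utilisant s(t) = 1280·sin(4·t) et en substituant t = pi/2, nous trouvons s = 0.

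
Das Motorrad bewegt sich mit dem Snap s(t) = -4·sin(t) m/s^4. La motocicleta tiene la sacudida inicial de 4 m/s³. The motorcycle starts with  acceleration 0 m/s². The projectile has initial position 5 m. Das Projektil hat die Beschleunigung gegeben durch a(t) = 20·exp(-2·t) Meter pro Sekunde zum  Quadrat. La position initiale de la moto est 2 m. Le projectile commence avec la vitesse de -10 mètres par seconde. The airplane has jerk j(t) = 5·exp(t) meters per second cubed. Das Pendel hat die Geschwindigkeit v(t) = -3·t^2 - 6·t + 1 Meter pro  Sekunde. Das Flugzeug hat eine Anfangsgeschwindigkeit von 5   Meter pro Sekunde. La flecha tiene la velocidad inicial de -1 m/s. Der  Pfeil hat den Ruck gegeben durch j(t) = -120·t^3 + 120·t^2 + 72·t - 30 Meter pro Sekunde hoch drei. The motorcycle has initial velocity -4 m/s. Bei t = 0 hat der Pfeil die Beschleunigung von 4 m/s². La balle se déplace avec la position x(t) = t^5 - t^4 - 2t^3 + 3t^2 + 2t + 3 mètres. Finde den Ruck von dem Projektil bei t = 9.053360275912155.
Um dies zu lösen, müssen wir 1 Ableitung unserer Gleichung für die Beschleunigung a(t) = 20·exp(-2·t) nehmen. Mit d/dt von a(t) finden wir j(t) = -40·exp(-2·t). Mit j(t) = -40·exp(-2·t) und Einsetzen von t = 9.053360275912155, finden wir j = -5.47534098017856E-7.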